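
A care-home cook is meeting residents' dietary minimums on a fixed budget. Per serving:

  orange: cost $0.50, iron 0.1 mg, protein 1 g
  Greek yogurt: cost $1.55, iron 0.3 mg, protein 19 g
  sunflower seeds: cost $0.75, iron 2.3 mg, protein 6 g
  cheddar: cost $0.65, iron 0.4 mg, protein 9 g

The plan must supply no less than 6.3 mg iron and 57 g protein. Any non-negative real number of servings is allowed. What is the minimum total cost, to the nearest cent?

$4.70

With two linear requirements the optimum uses one or two foods; enumerate the corners.
orange only: max(6.3/0.1, 57/1) = 63 servings → $31.50.
Greek yogurt only: max(6.3/0.3, 57/19) = 21 servings → $32.55.
sunflower seeds only: max(6.3/2.3, 57/6) = 9.5 servings → $7.12.
cheddar only: max(6.3/0.4, 57/9) = 15.75 servings → $10.24.
orange + Greek yogurt: the both-tight solution has a negative serving — not a feasible corner.
orange + sunflower seeds with both tight: 54.88 servings and 0.3529 servings → $27.71.
orange + cheddar with both targets exact would need a negative amount; discard.
Greek yogurt + sunflower seeds with both tight: 2.227 servings and 2.449 servings → $5.29.
Greek yogurt + cheddar: the both-tight solution has a negative serving — not a feasible corner.
sunflower seeds + cheddar with both tight: 1.852 servings and 5.098 servings → $4.70.
Cheapest feasible corner: $4.70.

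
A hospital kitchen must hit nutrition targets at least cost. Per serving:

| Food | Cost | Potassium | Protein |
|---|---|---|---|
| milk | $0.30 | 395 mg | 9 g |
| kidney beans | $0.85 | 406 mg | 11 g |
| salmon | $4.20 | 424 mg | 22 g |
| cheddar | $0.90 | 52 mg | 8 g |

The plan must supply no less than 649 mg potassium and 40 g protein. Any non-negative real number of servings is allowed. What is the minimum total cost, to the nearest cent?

milk only: max(649/395, 40/9) = 4.444 servings → $1.33.
kidney beans only: max(649/406, 40/11) = 3.636 servings → $3.09.
salmon only: max(649/424, 40/22) = 1.818 servings → $7.64.
cheddar only: max(649/52, 40/8) = 12.48 servings → $11.23.
milk + kidney beans: intersection lies outside the first quadrant.
milk + salmon with both targets exact would need a negative amount; discard.
milk + cheddar with both tight: 1.156 servings and 3.699 servings → $3.68.
kidney beans + salmon with both targets exact would need a negative amount; discard.
kidney beans + cheddar with both tight: 1.163 servings and 3.401 servings → $4.05.
salmon + cheddar with both tight: 1.384 servings and 1.193 servings → $6.89.
Cheapest feasible corner: $1.33.

$1.33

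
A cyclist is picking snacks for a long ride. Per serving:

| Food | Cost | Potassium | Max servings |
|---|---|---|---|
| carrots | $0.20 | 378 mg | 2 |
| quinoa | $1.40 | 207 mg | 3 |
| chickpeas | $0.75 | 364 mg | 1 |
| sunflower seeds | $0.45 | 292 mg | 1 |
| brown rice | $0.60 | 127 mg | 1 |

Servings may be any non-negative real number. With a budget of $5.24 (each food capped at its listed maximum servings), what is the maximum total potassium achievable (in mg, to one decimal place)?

1988.5 mg

Potassium per dollar: carrots 1890, sunflower seeds 648.9, chickpeas 485.3, brown rice 211.7, quinoa 147.9.
Take 2 servings of carrots: spends $0.40, +756.0 mg potassium (running total 756.0 mg).
Take 1 serving of sunflower seeds: spends $0.45, +292.0 mg potassium (running total 1048.0 mg).
Take 1 serving of chickpeas: spends $0.75, +364.0 mg potassium (running total 1412.0 mg).
Take 1 serving of brown rice: spends $0.60, +127.0 mg potassium (running total 1539.0 mg).
Take 2.171 servings of quinoa: spends $3.04, +449.5 mg potassium (running total 1988.5 mg).
Filling greedily by potassium-per-dollar is optimal for one linear limit, giving 1988.5 mg.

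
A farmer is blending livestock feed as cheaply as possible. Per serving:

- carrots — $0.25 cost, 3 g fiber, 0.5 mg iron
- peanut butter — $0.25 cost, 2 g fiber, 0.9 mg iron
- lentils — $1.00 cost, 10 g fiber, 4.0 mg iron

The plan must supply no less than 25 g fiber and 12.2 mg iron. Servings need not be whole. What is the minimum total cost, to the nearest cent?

Compare the cost at each extreme point of the feasible region.
carrots only: max(25/3, 12.2/0.5) = 24.4 servings → $6.10.
peanut butter only: max(25/2, 12.2/0.9) = 13.56 servings → $3.39.
lentils only: max(25/10, 12.2/4.0) = 3.05 servings → $3.05.
carrots + peanut butter with both targets exact would need a negative amount; discard.
carrots + lentils: intersection lies outside the first quadrant.
peanut butter + lentils: the both-tight solution has a negative serving — not a feasible corner.
So the least-cost plan costs $3.05.

$3.05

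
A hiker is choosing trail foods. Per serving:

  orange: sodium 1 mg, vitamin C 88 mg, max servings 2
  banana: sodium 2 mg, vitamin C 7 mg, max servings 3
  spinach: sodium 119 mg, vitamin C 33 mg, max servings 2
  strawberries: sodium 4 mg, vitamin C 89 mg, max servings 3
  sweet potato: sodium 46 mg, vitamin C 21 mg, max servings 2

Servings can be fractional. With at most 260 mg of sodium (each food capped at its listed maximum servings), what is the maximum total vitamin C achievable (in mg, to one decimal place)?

547.0 mg

Vitamin C per mg sodium: orange 88, strawberries 22.25, banana 3.5, sweet potato 0.4565, spinach 0.2773.
Take 2 servings of orange: uses 2 mg sodium, +176.0 mg vitamin C (running total 176.0 mg).
Take 3 servings of strawberries: uses 12 mg sodium, +267.0 mg vitamin C (running total 443.0 mg).
Take 3 servings of banana: uses 6 mg sodium, +21.0 mg vitamin C (running total 464.0 mg).
Take 2 servings of sweet potato: uses 92 mg sodium, +42.0 mg vitamin C (running total 506.0 mg).
Take 1.244 servings of spinach: uses 148 mg sodium, +41.0 mg vitamin C (running total 547.0 mg).
Greedy by best ratio exhausts the sodium allowance optimally: 547.0 mg.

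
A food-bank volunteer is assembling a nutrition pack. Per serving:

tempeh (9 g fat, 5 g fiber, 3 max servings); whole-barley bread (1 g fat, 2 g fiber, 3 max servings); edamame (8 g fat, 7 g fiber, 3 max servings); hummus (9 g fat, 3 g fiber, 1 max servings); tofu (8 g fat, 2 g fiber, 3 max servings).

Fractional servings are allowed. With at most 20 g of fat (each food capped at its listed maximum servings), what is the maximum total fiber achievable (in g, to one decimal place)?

Fiber per g fat: whole-barley bread 2, edamame 0.875, tempeh 0.5556, hummus 0.3333, tofu 0.25.
Take 3 servings of whole-barley bread: uses 3 g fat, +6.0 g fiber (running total 6.0 g).
Take 2.125 servings of edamame: uses 17 g fat, +14.9 g fiber (running total 20.9 g).
Filling greedily by fiber-per-g fat is optimal for one linear limit, giving 20.9 g.

20.9 g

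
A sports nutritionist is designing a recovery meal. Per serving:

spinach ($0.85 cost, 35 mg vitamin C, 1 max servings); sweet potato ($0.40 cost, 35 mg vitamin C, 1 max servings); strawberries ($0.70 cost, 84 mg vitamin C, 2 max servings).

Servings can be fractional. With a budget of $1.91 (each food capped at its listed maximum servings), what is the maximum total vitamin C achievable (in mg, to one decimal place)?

Vitamin C per dollar: strawberries 120, sweet potato 87.5, spinach 41.18.
Take 2 servings of strawberries: spends $1.40, +168.0 mg vitamin C (running total 168.0 mg).
Take 1 serving of sweet potato: spends $0.40, +35.0 mg vitamin C (running total 203.0 mg).
Take 0.1294 servings of spinach: spends $0.11, +4.5 mg vitamin C (running total 207.5 mg).
Greedy by best ratio exhausts the cost allowance optimally: 207.5 mg.

207.5 mg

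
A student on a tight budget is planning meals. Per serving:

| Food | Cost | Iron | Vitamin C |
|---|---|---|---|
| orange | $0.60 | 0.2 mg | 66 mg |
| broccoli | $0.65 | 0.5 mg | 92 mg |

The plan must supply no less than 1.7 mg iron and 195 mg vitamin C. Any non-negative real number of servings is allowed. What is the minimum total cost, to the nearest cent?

This is a tiny linear program; its minimum lies at a vertex of the feasible set. List the vertices and price them.
orange only: max(1.7/0.2, 195/66) = 8.5 servings → $5.10.
broccoli only: max(1.7/0.5, 195/92) = 3.4 servings → $2.21.
orange + broccoli: intersection lies outside the first quadrant.
The minimum over all feasible corners is $2.21.

$2.21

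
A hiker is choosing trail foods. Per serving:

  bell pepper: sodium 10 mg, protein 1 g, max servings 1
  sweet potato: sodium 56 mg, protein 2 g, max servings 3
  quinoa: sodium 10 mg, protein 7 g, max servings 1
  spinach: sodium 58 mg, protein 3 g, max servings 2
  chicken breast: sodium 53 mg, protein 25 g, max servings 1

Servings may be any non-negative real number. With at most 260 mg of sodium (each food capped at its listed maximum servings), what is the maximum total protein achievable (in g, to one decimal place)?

41.5 g

Protein per mg sodium: quinoa 0.7, chicken breast 0.4717, bell pepper 0.1, spinach 0.05172, sweet potato 0.03571.
Take 1 serving of quinoa: uses 10 mg sodium, +7.0 g protein (running total 7.0 g).
Take 1 serving of chicken breast: uses 53 mg sodium, +25.0 g protein (running total 32.0 g).
Take 1 serving of bell pepper: uses 10 mg sodium, +1.0 g protein (running total 33.0 g).
Take 2 servings of spinach: uses 116 mg sodium, +6.0 g protein (running total 39.0 g).
Take 1.268 servings of sweet potato: uses 71 mg sodium, +2.5 g protein (running total 41.5 g).
Greedy by best ratio exhausts the sodium allowance optimally: 41.5 g.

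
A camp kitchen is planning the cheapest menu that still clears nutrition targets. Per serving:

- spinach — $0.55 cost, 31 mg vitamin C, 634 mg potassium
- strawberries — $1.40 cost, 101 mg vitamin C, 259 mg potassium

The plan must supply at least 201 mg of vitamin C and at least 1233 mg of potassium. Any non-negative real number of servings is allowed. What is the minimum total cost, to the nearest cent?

$2.94

An LP optimum is at a vertex; with two nutrient constraints at most two foods are used. Check each candidate.
spinach only: max(201/31, 1233/634) = 6.484 servings → $3.57.
strawberries only: max(201/101, 1233/259) = 4.761 servings → $6.66.
spinach + strawberries with both tight: 1.294 servings and 1.593 servings → $2.94.
So the least-cost plan costs $2.94.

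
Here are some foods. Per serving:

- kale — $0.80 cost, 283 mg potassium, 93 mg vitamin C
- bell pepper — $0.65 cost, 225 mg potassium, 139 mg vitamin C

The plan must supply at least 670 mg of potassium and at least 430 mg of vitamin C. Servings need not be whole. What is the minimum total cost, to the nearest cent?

With two linear requirements the optimum uses one or two foods; enumerate the corners.
kale only: max(670/283, 430/93) = 4.624 servings → $3.70.
bell pepper only: max(670/225, 430/139) = 3.094 servings → $2.01.
kale + bell pepper: intersection lies outside the first quadrant.
The minimum over all feasible corners is $2.01.

$2.01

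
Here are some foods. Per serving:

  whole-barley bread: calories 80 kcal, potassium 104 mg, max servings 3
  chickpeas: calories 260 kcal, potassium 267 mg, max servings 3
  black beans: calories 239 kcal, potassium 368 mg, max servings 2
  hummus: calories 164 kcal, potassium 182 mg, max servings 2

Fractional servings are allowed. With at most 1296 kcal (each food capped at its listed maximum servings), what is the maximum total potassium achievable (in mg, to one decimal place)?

Potassium per kcal: black beans 1.54, whole-barley bread 1.3, hummus 1.11, chickpeas 1.027.
Take 2 servings of black beans: uses 478 kcal, +736.0 mg potassium (running total 736.0 mg).
Take 3 servings of whole-barley bread: uses 240 kcal, +312.0 mg potassium (running total 1048.0 mg).
Take 2 servings of hummus: uses 328 kcal, +364.0 mg potassium (running total 1412.0 mg).
Take 0.9615 servings of chickpeas: uses 250 kcal, +256.7 mg potassium (running total 1668.7 mg).
Filling greedily by potassium-per-kcal is optimal for one linear limit, giving 1668.7 mg.

1668.7 mg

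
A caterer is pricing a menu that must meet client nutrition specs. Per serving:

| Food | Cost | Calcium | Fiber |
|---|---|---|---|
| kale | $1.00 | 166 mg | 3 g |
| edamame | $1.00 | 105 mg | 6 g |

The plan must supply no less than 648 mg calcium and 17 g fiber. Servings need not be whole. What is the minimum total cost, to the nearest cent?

Minimising a linear cost over {calcium ≥ 648, fiber ≥ 17, servings ≥ 0} — the optimum is at a vertex, using one or two foods.
kale only: max(648/166, 17/3) = 5.667 servings → $5.67.
edamame only: max(648/105, 17/6) = 6.171 servings → $6.17.
kale + edamame with both tight: 3.088 servings and 1.289 servings → $4.38.
So the least-cost plan costs $4.38.

$4.38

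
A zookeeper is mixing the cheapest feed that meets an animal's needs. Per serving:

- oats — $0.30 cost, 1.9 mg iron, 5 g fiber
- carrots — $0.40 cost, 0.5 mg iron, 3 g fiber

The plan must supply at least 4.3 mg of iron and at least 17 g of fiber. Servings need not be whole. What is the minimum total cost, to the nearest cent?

The cheapest plan sits at a corner of the feasible region — with two constraints it uses at most two foods.
oats only: max(4.3/1.9, 17/5) = 3.4 servings → $1.02.
carrots only: max(4.3/0.5, 17/3) = 8.6 servings → $3.44.
oats + carrots with both tight: 1.375 servings and 3.375 servings → $1.76.
So the least-cost plan costs $1.02.

$1.02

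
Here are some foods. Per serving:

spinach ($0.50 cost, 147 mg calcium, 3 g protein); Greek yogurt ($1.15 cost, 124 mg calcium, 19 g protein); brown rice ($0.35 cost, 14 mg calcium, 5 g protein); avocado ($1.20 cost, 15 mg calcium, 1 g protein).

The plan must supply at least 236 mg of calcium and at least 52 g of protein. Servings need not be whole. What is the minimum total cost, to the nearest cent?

Minimising a linear cost over {calcium ≥ 236, protein ≥ 52, servings ≥ 0} — the optimum is at a vertex, using one or two foods.
spinach only: max(236/147, 52/3) = 17.33 servings → $8.67.
Greek yogurt only: max(236/124, 52/19) = 2.737 servings → $3.15.
brown rice only: max(236/14, 52/5) = 16.86 servings → $5.90.
avocado only: max(236/15, 52/1) = 52 servings → $62.40.
spinach + Greek yogurt: intersection lies outside the first quadrant.
spinach + brown rice with both tight: 0.6522 servings and 10.01 servings → $3.83.
spinach + avocado: intersection lies outside the first quadrant.
Greek yogurt + brown rice with both tight: 1.277 servings and 5.548 servings → $3.41.
Greek yogurt + avocado: intersection lies outside the first quadrant.
brown rice + avocado with both tight: 8.918 servings and 7.41 servings → $12.01.
So the least-cost plan costs $3.15.

$3.15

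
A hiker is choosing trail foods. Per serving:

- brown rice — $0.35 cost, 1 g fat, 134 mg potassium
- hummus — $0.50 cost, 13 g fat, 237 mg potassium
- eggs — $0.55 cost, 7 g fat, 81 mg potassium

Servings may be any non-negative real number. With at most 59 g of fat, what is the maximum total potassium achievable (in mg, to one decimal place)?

7906.0 mg

Potassium per g fat: brown rice 134, hummus 18.23, eggs 11.57.
With no serving limits, spend the whole fat allowance on brown rice: 59 g / 1 g × 134 mg = 7906.0 mg.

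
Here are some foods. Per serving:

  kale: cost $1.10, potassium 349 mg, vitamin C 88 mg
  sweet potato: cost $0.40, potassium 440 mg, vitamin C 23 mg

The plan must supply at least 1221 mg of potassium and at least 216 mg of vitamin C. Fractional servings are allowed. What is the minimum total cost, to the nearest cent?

$2.82

At the optimum either one food covers both requirements or two foods hit both targets exactly; no other combination can be cheaper.
kale only: max(1221/349, 216/88) = 3.499 servings → $3.85.
sweet potato only: max(1221/440, 216/23) = 9.391 servings → $3.76.
kale + sweet potato with both tight: 2.182 servings and 1.045 servings → $2.82.
Cheapest feasible corner: $2.82.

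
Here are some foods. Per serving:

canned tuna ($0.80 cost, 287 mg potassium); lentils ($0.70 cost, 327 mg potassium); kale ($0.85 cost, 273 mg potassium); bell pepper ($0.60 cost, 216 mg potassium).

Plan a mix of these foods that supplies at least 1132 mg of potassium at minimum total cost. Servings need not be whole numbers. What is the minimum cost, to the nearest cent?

$2.42

Cost per mg of potassium: lentils $0.0021, bell pepper $0.0028, canned tuna $0.0028, kale $0.0031.
With no serving limits, use only lentils: 1132 mg / 327 mg = 3.462 servings × $0.70 = $2.42.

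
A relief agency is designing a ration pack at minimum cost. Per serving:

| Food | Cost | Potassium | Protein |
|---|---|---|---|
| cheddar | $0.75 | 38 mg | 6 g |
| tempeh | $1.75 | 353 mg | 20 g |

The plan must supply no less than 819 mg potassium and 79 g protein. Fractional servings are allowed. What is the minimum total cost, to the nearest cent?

This is a tiny linear program; its minimum lies at a vertex of the feasible set. List the vertices and price them.
cheddar only: max(819/38, 79/6) = 21.55 servings → $16.16.
tempeh only: max(819/353, 79/20) = 3.95 servings → $6.91.
cheddar + tempeh with both tight: 8.473 servings and 1.408 servings → $8.82.
The minimum over all feasible corners is $6.91.

$6.91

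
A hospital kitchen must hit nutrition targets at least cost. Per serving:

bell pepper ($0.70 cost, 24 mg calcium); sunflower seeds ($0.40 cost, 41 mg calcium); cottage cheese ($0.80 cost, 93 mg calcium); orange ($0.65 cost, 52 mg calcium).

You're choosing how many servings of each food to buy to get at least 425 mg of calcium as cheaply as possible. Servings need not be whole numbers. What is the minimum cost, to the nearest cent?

$3.66

Cost per mg of calcium: cottage cheese $0.0086, sunflower seeds $0.0098, orange $0.0125, bell pepper $0.0292.
With no serving limits, use only cottage cheese: 425 mg / 93 mg = 4.57 servings × $0.80 = $3.66.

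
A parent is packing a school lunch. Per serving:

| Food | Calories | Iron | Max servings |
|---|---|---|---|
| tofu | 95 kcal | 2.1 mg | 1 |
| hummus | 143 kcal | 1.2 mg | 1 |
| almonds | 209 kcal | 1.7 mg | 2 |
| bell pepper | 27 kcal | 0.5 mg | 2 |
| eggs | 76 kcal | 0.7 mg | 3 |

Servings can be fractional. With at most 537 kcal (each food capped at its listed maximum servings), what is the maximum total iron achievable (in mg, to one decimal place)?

Iron per kcal: tofu 0.02211, bell pepper 0.01852, eggs 0.009211, hummus 0.008392, almonds 0.008134.
Take 1 serving of tofu: uses 95 kcal, +2.1 mg iron (running total 2.1 mg).
Take 2 servings of bell pepper: uses 54 kcal, +1.0 mg iron (running total 3.1 mg).
Take 3 servings of eggs: uses 228 kcal, +2.1 mg iron (running total 5.2 mg).
Take 1 serving of hummus: uses 143 kcal, +1.2 mg iron (running total 6.4 mg).
Take 0.08134 servings of almonds: uses 17 kcal, +0.1 mg iron (running total 6.5 mg).
Filling greedily by iron-per-kcal is optimal for one linear limit, giving 6.5 mg.

6.5 mg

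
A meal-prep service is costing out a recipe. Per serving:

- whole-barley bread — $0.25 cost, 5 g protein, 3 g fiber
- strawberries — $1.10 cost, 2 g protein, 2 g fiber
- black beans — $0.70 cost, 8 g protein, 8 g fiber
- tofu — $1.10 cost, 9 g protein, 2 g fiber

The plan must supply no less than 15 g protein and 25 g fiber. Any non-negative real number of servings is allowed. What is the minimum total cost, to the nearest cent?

$2.08

At the optimum either one food covers both requirements or two foods hit both targets exactly; no other combination can be cheaper.
whole-barley bread only: max(15/5, 25/3) = 8.333 servings → $2.08.
strawberries only: max(15/2, 25/2) = 12.5 servings → $13.75.
black beans only: max(15/8, 25/8) = 3.125 servings → $2.19.
tofu only: max(15/9, 25/2) = 12.5 servings → $13.75.
whole-barley bread + strawberries with both targets exact would need a negative amount; discard.
whole-barley bread + black beans: the both-tight solution has a negative serving — not a feasible corner.
whole-barley bread + tofu with both targets exact would need a negative amount; discard.
strawberries + black beans (both tight): parallel constraints — no distinct corner.
strawberries + tofu: the both-tight solution has a negative serving — not a feasible corner.
black beans + tofu: the both-tight solution has a negative serving — not a feasible corner.
So the least-cost plan costs $2.08.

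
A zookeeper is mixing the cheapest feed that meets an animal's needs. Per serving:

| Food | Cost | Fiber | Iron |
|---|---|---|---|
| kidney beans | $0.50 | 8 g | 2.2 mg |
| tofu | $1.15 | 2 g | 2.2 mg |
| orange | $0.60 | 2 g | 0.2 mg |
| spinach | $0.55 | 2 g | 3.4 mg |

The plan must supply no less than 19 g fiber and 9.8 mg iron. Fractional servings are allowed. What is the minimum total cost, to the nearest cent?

$1.87

Compare the cost at each extreme point of the feasible region.
kidney beans only: max(19/8, 9.8/2.2) = 4.455 servings → $2.23.
tofu only: max(19/2, 9.8/2.2) = 9.5 servings → $10.93.
orange only: max(19/2, 9.8/0.2) = 49 servings → $29.40.
spinach only: max(19/2, 9.8/3.4) = 9.5 servings → $5.22.
kidney beans + tofu with both tight: 1.682 servings and 2.773 servings → $4.03.
kidney beans + orange: intersection lies outside the first quadrant.
kidney beans + spinach with both tight: 1.974 servings and 1.605 servings → $1.87.
tofu + orange with both tight: 3.95 servings and 5.55 servings → $7.87.
tofu + spinach: the both-tight solution has a negative serving — not a feasible corner.
orange + spinach with both tight: 7.031 servings and 2.469 servings → $5.58.
The minimum over all feasible corners is $1.87.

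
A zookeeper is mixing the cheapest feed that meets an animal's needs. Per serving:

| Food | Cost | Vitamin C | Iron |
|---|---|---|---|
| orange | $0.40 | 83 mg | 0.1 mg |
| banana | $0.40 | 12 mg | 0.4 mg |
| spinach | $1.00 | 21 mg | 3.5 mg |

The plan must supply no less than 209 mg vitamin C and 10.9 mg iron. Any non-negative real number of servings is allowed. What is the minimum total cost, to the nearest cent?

$3.76

The cheapest plan sits at a corner of the feasible region — with two constraints it uses at most two foods.
orange only: max(209/83, 10.9/0.1) = 109 servings → $43.60.
banana only: max(209/12, 10.9/0.4) = 27.25 servings → $10.90.
spinach only: max(209/21, 10.9/3.5) = 9.952 servings → $9.95.
orange + banana: the both-tight solution has a negative serving — not a feasible corner.
orange + spinach with both tight: 1.743 servings and 3.064 servings → $3.76.
banana + spinach with both tight: 14.96 servings and 1.405 servings → $7.39.
Cheapest feasible corner: $3.76.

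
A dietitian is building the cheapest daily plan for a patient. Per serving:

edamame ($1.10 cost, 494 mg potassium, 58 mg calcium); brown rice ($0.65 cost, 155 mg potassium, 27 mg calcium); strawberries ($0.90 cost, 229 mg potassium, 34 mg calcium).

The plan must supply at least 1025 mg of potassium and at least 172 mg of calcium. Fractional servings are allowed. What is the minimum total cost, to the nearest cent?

edamame only: max(1025/494, 172/58) = 2.966 servings → $3.26.
brown rice only: max(1025/155, 172/27) = 6.613 servings → $4.30.
strawberries only: max(1025/229, 172/34) = 5.059 servings → $4.55.
edamame + brown rice with both tight: 0.2334 servings and 5.869 servings → $4.07.
edamame + strawberries: the both-tight solution has a negative serving — not a feasible corner.
brown rice + strawberries with both tight: 4.97 servings and 1.112 servings → $4.23.
The minimum over all feasible corners is $3.26.

$3.26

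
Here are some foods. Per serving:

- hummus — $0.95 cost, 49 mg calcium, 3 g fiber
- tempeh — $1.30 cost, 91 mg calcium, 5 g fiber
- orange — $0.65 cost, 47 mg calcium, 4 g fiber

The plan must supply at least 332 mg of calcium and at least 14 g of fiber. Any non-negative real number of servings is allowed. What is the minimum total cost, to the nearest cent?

Check every corner: each single food scaled to meet both minima, and each pair solved so both constraints bind.
hummus only: max(332/49, 14/3) = 6.776 servings → $6.44.
tempeh only: max(332/91, 14/5) = 3.648 servings → $4.74.
orange only: max(332/47, 14/4) = 7.064 servings → $4.59.
hummus + tempeh: the both-tight solution has a negative serving — not a feasible corner.
hummus + orange with both targets exact would need a negative amount; discard.
tempeh + orange: intersection lies outside the first quadrant.
Cheapest feasible corner: $4.59.

$4.59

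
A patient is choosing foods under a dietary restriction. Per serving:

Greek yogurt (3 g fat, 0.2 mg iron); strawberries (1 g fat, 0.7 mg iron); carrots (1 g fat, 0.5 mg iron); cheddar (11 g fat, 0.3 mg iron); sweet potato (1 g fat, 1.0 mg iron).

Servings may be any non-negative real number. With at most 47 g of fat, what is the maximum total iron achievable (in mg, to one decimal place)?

47.0 mg

Iron per g fat: sweet potato 1, strawberries 0.7, carrots 0.5, Greek yogurt 0.06667, cheddar 0.02727.
With no serving limits, spend the whole fat allowance on sweet potato: 47 g / 1 g × 1.0 mg = 47.0 mg.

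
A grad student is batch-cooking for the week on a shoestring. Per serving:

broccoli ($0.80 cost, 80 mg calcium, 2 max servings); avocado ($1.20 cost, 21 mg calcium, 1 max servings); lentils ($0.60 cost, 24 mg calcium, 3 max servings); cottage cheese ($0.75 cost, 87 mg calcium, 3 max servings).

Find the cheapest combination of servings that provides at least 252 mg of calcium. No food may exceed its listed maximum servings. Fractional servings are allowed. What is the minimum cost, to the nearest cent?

$2.17

Cost per mg of calcium: cottage cheese $0.0086, broccoli $0.0100, lentils $0.0250, avocado $0.0571.
Take 2.897 servings of cottage cheese: +252.0 mg calcium for $2.17 (total $2.17, still need 0.0 mg).
Greedy by cheapest-per-mg is optimal for a single linear constraint, so the minimum cost is $2.17.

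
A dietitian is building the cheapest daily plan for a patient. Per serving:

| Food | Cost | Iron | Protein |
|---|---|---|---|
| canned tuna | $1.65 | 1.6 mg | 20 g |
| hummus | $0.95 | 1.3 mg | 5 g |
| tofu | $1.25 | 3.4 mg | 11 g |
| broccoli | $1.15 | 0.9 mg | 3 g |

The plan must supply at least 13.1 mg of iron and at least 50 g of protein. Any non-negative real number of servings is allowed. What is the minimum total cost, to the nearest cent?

Compare the cost at each extreme point of the feasible region.
canned tuna only: max(13.1/1.6, 50/20) = 8.188 servings → $13.51.
hummus only: max(13.1/1.3, 50/5) = 10.08 servings → $9.57.
tofu only: max(13.1/3.4, 50/11) = 4.545 servings → $5.68.
broccoli only: max(13.1/0.9, 50/3) = 16.67 servings → $19.17.
canned tuna + hummus: intersection lies outside the first quadrant.
canned tuna + tofu with both tight: 0.5139 servings and 3.611 servings → $5.36.
canned tuna + broccoli with both tight: 0.4318 servings and 13.79 servings → $16.57.
hummus + tofu with both tight: 9.593 servings and 0.1852 servings → $9.34.
hummus + broccoli with both tight: 9.5 servings and 0.8333 servings → $9.98.
tofu + broccoli: the both-tight solution has a negative serving — not a feasible corner.
The minimum over all feasible corners is $5.36.

$5.36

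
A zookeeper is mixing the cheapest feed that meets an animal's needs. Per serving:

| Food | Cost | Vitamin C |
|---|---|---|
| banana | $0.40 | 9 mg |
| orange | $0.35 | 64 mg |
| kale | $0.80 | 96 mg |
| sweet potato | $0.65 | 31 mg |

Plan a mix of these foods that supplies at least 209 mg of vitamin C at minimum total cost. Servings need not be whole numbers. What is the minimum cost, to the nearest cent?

Cost per mg of vitamin C: orange $0.0055, kale $0.0083, sweet potato $0.0210, banana $0.0444.
With no serving limits, use only orange: 209 mg / 64 mg = 3.266 servings × $0.35 = $1.14.

$1.14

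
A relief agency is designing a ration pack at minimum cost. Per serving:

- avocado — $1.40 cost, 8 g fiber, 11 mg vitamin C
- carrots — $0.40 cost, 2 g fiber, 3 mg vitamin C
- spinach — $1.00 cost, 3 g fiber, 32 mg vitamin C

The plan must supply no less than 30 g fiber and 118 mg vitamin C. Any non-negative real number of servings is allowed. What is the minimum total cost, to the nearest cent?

The cheapest plan sits at a corner of the feasible region — with two constraints it uses at most two foods.
avocado only: max(30/8, 118/11) = 10.73 servings → $15.02.
carrots only: max(30/2, 118/3) = 39.33 servings → $15.73.
spinach only: max(30/3, 118/32) = 10 servings → $10.00.
avocado + carrots: the both-tight solution has a negative serving — not a feasible corner.
avocado + spinach with both tight: 2.717 servings and 2.753 servings → $6.56.
carrots + spinach with both tight: 11.02 servings and 2.655 servings → $7.06.
So the least-cost plan costs $6.56.

$6.56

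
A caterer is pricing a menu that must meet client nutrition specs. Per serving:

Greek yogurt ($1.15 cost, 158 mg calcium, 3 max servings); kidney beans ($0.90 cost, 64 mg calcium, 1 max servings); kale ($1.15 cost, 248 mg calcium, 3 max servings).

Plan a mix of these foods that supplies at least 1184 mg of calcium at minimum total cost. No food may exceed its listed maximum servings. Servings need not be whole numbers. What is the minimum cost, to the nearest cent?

$6.65

Cost per mg of calcium: kale $0.0046, Greek yogurt $0.0073, kidney beans $0.0141.
Take 3 servings of kale: +744.0 mg calcium for $3.45 (total $3.45, still need 440.0 mg).
Take 2.785 servings of Greek yogurt: +440.0 mg calcium for $3.20 (total $6.65, still need 0.0 mg).
Greedy by cheapest-per-mg is optimal for a single linear constraint, so the minimum cost is $6.65.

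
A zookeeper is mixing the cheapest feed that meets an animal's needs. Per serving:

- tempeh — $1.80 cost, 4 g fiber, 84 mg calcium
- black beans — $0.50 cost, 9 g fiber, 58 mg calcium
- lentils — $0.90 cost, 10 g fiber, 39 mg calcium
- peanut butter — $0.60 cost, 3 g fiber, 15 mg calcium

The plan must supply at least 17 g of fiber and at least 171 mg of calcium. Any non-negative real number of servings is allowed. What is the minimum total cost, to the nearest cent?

$1.47

tempeh only: max(17/4, 171/84) = 4.25 servings → $7.65.
black beans only: max(17/9, 171/58) = 2.948 servings → $1.47.
lentils only: max(17/10, 171/39) = 4.385 servings → $3.95.
peanut butter only: max(17/3, 171/15) = 11.4 servings → $6.84.
tempeh + black beans with both tight: 1.055 servings and 1.42 servings → $2.61.
tempeh + lentils with both tight: 1.531 servings and 1.088 servings → $3.73.
tempeh + peanut butter with both tight: 1.344 servings and 3.875 servings → $4.74.
black beans + lentils: the both-tight solution has a negative serving — not a feasible corner.
black beans + peanut butter with both targets exact would need a negative amount; discard.
lentils + peanut butter with both targets exact would need a negative amount; discard.
Cheapest feasible corner: $1.47.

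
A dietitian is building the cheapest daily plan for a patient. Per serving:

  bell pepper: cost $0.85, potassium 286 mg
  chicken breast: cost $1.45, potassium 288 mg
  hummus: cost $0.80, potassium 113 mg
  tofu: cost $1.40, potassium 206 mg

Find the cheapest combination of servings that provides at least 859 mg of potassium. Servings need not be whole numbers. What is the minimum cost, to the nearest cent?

Cost per mg of potassium: bell pepper $0.0030, chicken breast $0.0050, tofu $0.0068, hummus $0.0071.
With no serving limits, use only bell pepper: 859 mg / 286 mg = 3.003 servings × $0.85 = $2.55.

$2.55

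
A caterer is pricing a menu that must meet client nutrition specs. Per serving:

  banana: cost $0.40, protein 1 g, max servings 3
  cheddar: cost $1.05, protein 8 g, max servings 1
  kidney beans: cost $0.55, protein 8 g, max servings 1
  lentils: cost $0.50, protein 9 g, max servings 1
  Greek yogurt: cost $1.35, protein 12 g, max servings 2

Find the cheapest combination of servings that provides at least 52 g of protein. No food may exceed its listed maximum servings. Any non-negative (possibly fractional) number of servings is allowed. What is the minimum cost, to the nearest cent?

Cost per g of protein: lentils $0.0556, kidney beans $0.0688, Greek yogurt $0.1125, cheddar $0.1313, banana $0.4000.
Take 1 serving of lentils: +9.0 g protein for $0.50 (total $0.50, still need 43.0 g).
Take 1 serving of kidney beans: +8.0 g protein for $0.55 (total $1.05, still need 35.0 g).
Take 2 servings of Greek yogurt: +24.0 g protein for $2.70 (total $3.75, still need 11.0 g).
Take 1 serving of cheddar: +8.0 g protein for $1.05 (total $4.80, still need 3.0 g).
Take 3 servings of banana: +3.0 g protein for $1.20 (total $6.00, still need 0.0 g).
Greedy by cheapest-per-g is optimal for a single linear constraint, so the minimum cost is $6.00.

$6.00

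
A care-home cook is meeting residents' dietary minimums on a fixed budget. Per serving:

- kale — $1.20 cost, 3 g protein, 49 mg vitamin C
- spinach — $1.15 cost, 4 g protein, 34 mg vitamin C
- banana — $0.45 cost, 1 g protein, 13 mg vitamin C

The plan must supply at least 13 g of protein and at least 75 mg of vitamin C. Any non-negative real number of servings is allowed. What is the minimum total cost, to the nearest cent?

With two linear requirements the optimum uses one or two foods; enumerate the corners.
kale only: max(13/3, 75/49) = 4.333 servings → $5.20.
spinach only: max(13/4, 75/34) = 3.25 servings → $3.74.
banana only: max(13/1, 75/13) = 13 servings → $5.85.
kale + spinach with both targets exact would need a negative amount; discard.
kale + banana with both targets exact would need a negative amount; discard.
spinach + banana: the both-tight solution has a negative serving — not a feasible corner.
So the least-cost plan costs $3.74.

$3.74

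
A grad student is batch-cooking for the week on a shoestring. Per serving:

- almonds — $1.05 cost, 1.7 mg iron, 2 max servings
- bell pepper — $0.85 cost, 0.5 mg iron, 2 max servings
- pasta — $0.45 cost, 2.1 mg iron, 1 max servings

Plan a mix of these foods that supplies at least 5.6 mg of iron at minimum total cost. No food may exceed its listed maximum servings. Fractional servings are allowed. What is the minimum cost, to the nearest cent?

Cost per mg of iron: pasta $0.2143, almonds $0.6176, bell pepper $1.7000.
Take 1 serving of pasta: +2.1 mg iron for $0.45 (total $0.45, still need 3.5 mg).
Take 2 servings of almonds: +3.4 mg iron for $2.10 (total $2.55, still need 0.1 mg).
Take 0.2 servings of bell pepper: +0.1 mg iron for $0.17 (total $2.72, still need 0.0 mg).
Filling from the cheapest source first is optimal under one linear minimum: $2.72.

$2.72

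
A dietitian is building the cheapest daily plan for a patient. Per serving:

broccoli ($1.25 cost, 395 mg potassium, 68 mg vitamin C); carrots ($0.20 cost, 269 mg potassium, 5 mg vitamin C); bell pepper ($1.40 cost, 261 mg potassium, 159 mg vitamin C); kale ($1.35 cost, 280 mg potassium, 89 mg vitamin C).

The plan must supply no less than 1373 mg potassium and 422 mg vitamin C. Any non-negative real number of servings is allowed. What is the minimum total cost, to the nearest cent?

$4.12

The cheapest plan sits at a corner of the feasible region — with two constraints it uses at most two foods.
broccoli only: max(1373/395, 422/68) = 6.206 servings → $7.76.
carrots only: max(1373/269, 422/5) = 84.4 servings → $16.88.
bell pepper only: max(1373/261, 422/159) = 5.261 servings → $7.36.
kale only: max(1373/280, 422/89) = 4.904 servings → $6.62.
broccoli + carrots: intersection lies outside the first quadrant.
broccoli + bell pepper with both tight: 2.401 servings and 1.627 servings → $5.28.
broccoli + kale with both tight: 0.2505 servings and 4.55 servings → $6.46.
carrots + bell pepper with both tight: 2.609 servings and 2.572 servings → $4.12.
carrots + kale with both tight: 0.1791 servings and 4.732 servings → $6.42.
bell pepper + kale: intersection lies outside the first quadrant.
The minimum over all feasible corners is $4.12.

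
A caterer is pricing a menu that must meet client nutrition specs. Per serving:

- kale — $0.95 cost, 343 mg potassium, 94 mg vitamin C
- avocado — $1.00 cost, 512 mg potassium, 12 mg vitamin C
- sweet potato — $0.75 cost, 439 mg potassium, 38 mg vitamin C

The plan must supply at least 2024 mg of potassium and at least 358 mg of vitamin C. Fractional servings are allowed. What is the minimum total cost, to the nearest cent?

$4.49

Compare the cost at each extreme point of the feasible region.
kale only: max(2024/343, 358/94) = 5.901 servings → $5.61.
avocado only: max(2024/512, 358/12) = 29.83 servings → $29.83.
sweet potato only: max(2024/439, 358/38) = 9.421 servings → $7.07.
kale + avocado with both tight: 3.613 servings and 1.533 servings → $4.97.
kale + sweet potato with both tight: 2.843 servings and 2.39 servings → $4.49.
avocado + sweet potato with both targets exact would need a negative amount; discard.
So the least-cost plan costs $4.49.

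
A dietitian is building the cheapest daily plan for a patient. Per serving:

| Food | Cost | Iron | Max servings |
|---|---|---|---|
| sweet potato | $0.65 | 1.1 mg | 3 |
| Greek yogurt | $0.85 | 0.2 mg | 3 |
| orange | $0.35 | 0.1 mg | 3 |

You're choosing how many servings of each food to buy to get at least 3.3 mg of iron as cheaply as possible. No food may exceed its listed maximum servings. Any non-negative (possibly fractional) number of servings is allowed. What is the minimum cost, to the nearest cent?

Cost per mg of iron: sweet potato $0.5909, orange $3.5000, Greek yogurt $4.2500.
Take 3 servings of sweet potato: +3.3 mg iron for $1.95 (total $1.95, still need 0.0 mg).
Filling from the cheapest source first is optimal under one linear minimum: $1.95.

$1.95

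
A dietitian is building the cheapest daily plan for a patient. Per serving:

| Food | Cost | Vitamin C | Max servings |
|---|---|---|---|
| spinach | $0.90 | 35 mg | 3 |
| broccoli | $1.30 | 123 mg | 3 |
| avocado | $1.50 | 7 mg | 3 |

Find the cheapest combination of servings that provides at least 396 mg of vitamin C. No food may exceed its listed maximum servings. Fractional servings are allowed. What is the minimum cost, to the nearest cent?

Cost per mg of vitamin C: broccoli $0.0106, spinach $0.0257, avocado $0.2143.
Take 3 servings of broccoli: +369.0 mg vitamin C for $3.90 (total $3.90, still need 27.0 mg).
Take 0.7714 servings of spinach: +27.0 mg vitamin C for $0.69 (total $4.59, still need 0.0 mg).
Filling from the cheapest source first is optimal under one linear minimum: $4.59.

$4.59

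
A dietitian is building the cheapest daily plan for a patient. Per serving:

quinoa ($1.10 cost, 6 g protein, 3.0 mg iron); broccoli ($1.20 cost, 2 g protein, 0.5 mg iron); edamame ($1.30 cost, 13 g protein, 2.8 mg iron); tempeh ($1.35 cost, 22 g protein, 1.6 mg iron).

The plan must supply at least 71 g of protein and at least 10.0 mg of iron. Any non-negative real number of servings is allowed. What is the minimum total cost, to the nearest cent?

$5.67

For a min-cost LP with two ≥-constraints, a basic feasible solution has at most two positive variables.
quinoa only: max(71/6, 10.0/3.0) = 11.83 servings → $13.02.
broccoli only: max(71/2, 10.0/0.5) = 35.5 servings → $42.60.
edamame only: max(71/13, 10.0/2.8) = 5.462 servings → $7.10.
tempeh only: max(71/22, 10.0/1.6) = 6.25 servings → $8.44.
quinoa + broccoli: intersection lies outside the first quadrant.
quinoa + edamame: intersection lies outside the first quadrant.
quinoa + tempeh with both tight: 1.887 servings and 2.713 servings → $5.74.
broccoli + edamame: the both-tight solution has a negative serving — not a feasible corner.
broccoli + tempeh with both tight: 13.64 servings and 1.987 servings → $19.05.
edamame + tempeh with both tight: 2.608 servings and 1.686 servings → $5.67.
The minimum over all feasible corners is $5.67.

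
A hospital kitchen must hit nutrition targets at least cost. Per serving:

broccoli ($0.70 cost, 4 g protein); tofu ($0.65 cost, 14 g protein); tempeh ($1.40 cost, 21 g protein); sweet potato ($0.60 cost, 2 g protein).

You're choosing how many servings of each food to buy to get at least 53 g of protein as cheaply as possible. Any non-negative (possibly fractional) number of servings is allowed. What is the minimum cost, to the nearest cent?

Cost per g of protein: tofu $0.0464, tempeh $0.0667, broccoli $0.1750, sweet potato $0.3000.
With no serving limits, use only tofu: 53 g / 14 g = 3.786 servings × $0.65 = $2.46.

$2.46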